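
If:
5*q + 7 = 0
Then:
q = -7/5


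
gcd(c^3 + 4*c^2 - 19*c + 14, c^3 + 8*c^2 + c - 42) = c^2 + 5*c - 14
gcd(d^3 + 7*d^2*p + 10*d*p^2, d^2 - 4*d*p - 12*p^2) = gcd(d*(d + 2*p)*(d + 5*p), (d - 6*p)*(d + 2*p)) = d + 2*p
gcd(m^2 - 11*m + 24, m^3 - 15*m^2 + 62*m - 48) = m - 8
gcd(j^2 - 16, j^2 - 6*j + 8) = j - 4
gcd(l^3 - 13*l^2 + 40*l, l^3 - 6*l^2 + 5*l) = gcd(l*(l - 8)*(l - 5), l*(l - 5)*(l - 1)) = l^2 - 5*l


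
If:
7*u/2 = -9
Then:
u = -18/7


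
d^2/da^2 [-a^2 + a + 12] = -2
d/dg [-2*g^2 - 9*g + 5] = -4*g - 9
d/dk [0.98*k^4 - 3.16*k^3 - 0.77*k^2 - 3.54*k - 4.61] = 3.92*k^3 - 9.48*k^2 - 1.54*k - 3.54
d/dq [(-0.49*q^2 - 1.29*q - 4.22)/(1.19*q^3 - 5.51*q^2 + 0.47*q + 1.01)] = (0.5831*q^4 + 3.0702*q^3 + 7.7272*q^2 - 47.4942*q + 0.6805)/(1.4161*q^6 - 13.1138*q^5 + 31.4787*q^4 - 2.7756*q^3 - 10.9093*q^2 + 0.9494*q + 1.0201)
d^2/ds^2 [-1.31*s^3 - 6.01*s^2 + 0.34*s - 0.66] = -7.86*s - 12.02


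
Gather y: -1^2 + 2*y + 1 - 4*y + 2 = 2 - 2*y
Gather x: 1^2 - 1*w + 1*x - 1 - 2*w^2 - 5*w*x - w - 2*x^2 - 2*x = -2*w^2 - 2*w - 2*x^2 + x*(-5*w - 1)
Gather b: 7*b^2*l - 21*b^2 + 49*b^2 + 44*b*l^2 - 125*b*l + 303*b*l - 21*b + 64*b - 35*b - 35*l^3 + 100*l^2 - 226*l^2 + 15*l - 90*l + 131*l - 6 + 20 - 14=b^2*(7*l + 28) + b*(44*l^2 + 178*l + 8) - 35*l^3 - 126*l^2 + 56*l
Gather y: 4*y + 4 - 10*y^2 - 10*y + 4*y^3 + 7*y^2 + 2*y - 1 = 4*y^3 - 3*y^2 - 4*y + 3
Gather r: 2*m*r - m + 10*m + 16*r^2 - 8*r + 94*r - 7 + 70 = 9*m + 16*r^2 + r*(2*m + 86) + 63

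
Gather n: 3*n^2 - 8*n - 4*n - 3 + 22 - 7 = 3*n^2 - 12*n + 12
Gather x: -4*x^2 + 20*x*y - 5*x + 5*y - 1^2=-4*x^2 + x*(20*y - 5) + 5*y - 1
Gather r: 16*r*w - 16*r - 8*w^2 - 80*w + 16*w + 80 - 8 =r*(16*w - 16) - 8*w^2 - 64*w + 72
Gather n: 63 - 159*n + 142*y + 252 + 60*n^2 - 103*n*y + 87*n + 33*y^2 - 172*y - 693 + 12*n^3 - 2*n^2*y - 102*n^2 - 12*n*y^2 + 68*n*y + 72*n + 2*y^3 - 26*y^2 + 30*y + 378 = 12*n^3 + n^2*(-2*y - 42) + n*(-12*y^2 - 35*y) + 2*y^3 + 7*y^2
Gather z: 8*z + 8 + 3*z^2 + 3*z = 3*z^2 + 11*z + 8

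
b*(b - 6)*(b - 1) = b^3 - 7*b^2 + 6*b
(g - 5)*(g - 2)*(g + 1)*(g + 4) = g^4 - 2*g^3 - 21*g^2 + 22*g + 40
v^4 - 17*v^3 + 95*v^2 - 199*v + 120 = (v - 8)*(v - 5)*(v - 3)*(v - 1)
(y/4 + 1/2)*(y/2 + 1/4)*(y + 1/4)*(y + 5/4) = y^4/8 + y^3/2 + 81*y^2/128 + 73*y/256 + 5/128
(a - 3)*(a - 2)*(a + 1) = a^3 - 4*a^2 + a + 6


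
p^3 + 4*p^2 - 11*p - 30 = (p - 3)*(p + 2)*(p + 5)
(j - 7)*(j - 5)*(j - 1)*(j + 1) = j^4 - 12*j^3 + 34*j^2 + 12*j - 35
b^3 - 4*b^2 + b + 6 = (b - 3)*(b - 2)*(b + 1)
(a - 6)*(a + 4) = a^2 - 2*a - 24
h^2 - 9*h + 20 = (h - 5)*(h - 4)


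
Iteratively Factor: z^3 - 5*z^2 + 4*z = (z - 1)*(z^2 - 4*z) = z*(z - 1)*(z - 4)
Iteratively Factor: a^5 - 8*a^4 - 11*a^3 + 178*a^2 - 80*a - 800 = (a + 4)*(a^4 - 12*a^3 + 37*a^2 + 30*a - 200) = (a - 5)*(a + 4)*(a^3 - 7*a^2 + 2*a + 40) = (a - 5)^2*(a + 4)*(a^2 - 2*a - 8) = (a - 5)^2*(a + 2)*(a + 4)*(a - 4)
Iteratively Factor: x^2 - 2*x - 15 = (x + 3)*(x - 5)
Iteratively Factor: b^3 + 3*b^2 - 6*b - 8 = (b + 4)*(b^2 - b - 2) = (b - 2)*(b + 4)*(b + 1)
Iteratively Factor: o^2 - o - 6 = (o + 2)*(o - 3)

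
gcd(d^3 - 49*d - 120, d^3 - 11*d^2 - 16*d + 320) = d^2 - 3*d - 40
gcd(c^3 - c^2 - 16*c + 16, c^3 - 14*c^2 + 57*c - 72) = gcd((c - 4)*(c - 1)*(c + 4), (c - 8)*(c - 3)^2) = 1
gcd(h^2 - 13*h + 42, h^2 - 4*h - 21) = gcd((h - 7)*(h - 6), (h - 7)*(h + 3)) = h - 7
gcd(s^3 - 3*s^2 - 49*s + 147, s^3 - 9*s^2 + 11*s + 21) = s^2 - 10*s + 21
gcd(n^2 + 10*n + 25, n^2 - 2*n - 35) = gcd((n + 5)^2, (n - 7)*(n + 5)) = n + 5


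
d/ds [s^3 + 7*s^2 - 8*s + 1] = 3*s^2 + 14*s - 8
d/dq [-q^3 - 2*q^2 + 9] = q*(-3*q - 4)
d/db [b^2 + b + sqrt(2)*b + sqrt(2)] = 2*b + 1 + sqrt(2)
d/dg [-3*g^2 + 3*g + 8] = 3 - 6*g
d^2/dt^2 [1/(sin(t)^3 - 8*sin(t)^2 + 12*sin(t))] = (-9*sin(t)^3 + 88*sin(t)^2 - 268*sin(t) + 160 + 312/sin(t) - 576/sin(t)^2 + 288/sin(t)^3)/((sin(t) - 6)^3*(sin(t) - 2)^3)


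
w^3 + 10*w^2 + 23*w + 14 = (w + 1)*(w + 2)*(w + 7)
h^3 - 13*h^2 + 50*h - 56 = (h - 7)*(h - 4)*(h - 2)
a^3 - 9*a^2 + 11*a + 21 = (a - 7)*(a - 3)*(a + 1)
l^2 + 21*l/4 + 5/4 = (l + 1/4)*(l + 5)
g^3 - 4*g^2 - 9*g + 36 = (g - 4)*(g - 3)*(g + 3)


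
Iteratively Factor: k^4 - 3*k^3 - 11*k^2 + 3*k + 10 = (k - 5)*(k^3 + 2*k^2 - k - 2) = (k - 5)*(k + 1)*(k^2 + k - 2) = (k - 5)*(k + 1)*(k + 2)*(k - 1)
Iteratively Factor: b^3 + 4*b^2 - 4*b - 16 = (b + 2)*(b^2 + 2*b - 8) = (b - 2)*(b + 2)*(b + 4)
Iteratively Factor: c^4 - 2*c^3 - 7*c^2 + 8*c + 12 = (c - 2)*(c^3 - 7*c - 6) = (c - 2)*(c + 1)*(c^2 - c - 6) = (c - 2)*(c + 1)*(c + 2)*(c - 3)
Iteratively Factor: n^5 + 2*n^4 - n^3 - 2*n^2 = (n)*(n^4 + 2*n^3 - n^2 - 2*n) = n*(n + 2)*(n^3 - n) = n*(n - 1)*(n + 2)*(n^2 + n) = n^2*(n - 1)*(n + 2)*(n + 1)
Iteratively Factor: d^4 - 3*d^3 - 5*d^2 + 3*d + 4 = (d + 1)*(d^3 - 4*d^2 - d + 4) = (d - 1)*(d + 1)*(d^2 - 3*d - 4) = (d - 1)*(d + 1)^2*(d - 4)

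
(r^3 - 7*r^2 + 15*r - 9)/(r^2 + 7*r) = (r^3 - 7*r^2 + 15*r - 9)/(r*(r + 7))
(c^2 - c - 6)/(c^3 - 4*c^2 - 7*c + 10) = (c - 3)/(c^2 - 6*c + 5)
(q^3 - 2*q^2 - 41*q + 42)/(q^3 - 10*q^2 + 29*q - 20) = (q^2 - q - 42)/(q^2 - 9*q + 20)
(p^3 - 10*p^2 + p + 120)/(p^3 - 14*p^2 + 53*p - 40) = (p + 3)/(p - 1)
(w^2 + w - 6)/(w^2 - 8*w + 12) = (w + 3)/(w - 6)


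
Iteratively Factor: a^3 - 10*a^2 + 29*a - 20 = (a - 4)*(a^2 - 6*a + 5) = (a - 4)*(a - 1)*(a - 5)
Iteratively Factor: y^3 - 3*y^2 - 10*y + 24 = (y + 3)*(y^2 - 6*y + 8) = (y - 4)*(y + 3)*(y - 2)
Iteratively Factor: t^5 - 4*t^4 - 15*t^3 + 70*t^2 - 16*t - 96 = (t - 4)*(t^4 - 15*t^2 + 10*t + 24) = (t - 4)*(t - 3)*(t^3 + 3*t^2 - 6*t - 8) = (t - 4)*(t - 3)*(t + 4)*(t^2 - t - 2) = (t - 4)*(t - 3)*(t + 1)*(t + 4)*(t - 2)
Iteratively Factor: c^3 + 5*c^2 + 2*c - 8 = (c + 2)*(c^2 + 3*c - 4) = (c + 2)*(c + 4)*(c - 1)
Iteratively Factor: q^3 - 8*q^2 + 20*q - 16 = (q - 2)*(q^2 - 6*q + 8) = (q - 2)^2*(q - 4)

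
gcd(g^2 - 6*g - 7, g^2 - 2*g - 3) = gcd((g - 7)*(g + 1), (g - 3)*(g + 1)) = g + 1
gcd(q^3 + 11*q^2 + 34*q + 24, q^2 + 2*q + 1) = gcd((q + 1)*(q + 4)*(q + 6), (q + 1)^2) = q + 1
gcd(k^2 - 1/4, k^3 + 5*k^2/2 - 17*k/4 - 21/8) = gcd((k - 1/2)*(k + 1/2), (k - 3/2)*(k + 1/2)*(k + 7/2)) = k + 1/2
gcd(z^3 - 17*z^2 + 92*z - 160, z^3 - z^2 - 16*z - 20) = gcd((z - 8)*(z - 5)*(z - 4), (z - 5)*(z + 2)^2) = z - 5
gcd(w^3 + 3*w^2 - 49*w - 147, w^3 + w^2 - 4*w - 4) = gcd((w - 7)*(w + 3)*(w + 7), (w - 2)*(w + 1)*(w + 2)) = 1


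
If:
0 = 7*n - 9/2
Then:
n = 9/14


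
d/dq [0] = 0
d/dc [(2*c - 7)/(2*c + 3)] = 20/(2*c + 3)^2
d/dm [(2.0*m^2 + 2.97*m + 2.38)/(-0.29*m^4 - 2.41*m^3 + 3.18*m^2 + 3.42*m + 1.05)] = (1.16*m^5 + 7.4039*m^4 + 17.0762*m^3 + 14.6028*m^2 - 10.9368*m - 5.0211)/(0.0841*m^8 + 1.3978*m^7 + 3.9637*m^6 - 17.3112*m^5 - 6.981*m^4 + 16.6902*m^3 + 18.3744*m^2 + 7.182*m + 1.1025)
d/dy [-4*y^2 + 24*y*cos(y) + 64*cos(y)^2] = -24*y*sin(y) - 8*y - 64*sin(2*y) + 24*cos(y)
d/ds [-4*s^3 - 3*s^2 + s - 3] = -12*s^2 - 6*s + 1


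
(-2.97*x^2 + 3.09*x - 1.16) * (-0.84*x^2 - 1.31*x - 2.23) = 2.4948*x^4 + 1.2951*x^3 + 3.5496*x^2 - 5.3711*x + 2.5868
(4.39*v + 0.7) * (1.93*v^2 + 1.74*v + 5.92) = 8.4727*v^3 + 8.9896*v^2 + 27.2068*v + 4.144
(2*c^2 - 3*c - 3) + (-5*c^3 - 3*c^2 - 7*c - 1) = -5*c^3 - c^2 - 10*c - 4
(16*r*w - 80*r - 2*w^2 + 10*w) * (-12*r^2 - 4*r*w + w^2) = -192*r^3*w + 960*r^3 - 40*r^2*w^2 + 200*r^2*w + 24*r*w^3 - 120*r*w^2 - 2*w^4 + 10*w^3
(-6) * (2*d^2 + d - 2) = -12*d^2 - 6*d + 12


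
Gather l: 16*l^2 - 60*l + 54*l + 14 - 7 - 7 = 16*l^2 - 6*l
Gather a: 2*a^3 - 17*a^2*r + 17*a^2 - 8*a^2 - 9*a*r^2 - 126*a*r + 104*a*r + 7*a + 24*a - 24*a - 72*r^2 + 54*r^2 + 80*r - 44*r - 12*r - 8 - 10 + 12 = 2*a^3 + a^2*(9 - 17*r) + a*(-9*r^2 - 22*r + 7) - 18*r^2 + 24*r - 6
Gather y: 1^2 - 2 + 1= 0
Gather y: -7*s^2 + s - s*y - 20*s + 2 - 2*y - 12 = -7*s^2 - 19*s + y*(-s - 2) - 10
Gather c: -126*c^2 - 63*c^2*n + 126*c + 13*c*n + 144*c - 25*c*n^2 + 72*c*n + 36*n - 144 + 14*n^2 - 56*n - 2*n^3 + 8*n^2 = c^2*(-63*n - 126) + c*(-25*n^2 + 85*n + 270) - 2*n^3 + 22*n^2 - 20*n - 144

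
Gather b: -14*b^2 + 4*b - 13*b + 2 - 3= -14*b^2 - 9*b - 1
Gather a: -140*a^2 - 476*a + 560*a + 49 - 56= -140*a^2 + 84*a - 7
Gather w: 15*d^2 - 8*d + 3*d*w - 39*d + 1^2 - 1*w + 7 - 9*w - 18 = 15*d^2 - 47*d + w*(3*d - 10) - 10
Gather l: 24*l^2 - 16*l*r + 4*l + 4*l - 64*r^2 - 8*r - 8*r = 24*l^2 + l*(8 - 16*r) - 64*r^2 - 16*r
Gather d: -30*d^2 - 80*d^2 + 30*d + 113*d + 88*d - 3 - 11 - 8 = -110*d^2 + 231*d - 22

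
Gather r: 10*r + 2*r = 12*r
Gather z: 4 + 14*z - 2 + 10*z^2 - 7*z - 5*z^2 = 5*z^2 + 7*z + 2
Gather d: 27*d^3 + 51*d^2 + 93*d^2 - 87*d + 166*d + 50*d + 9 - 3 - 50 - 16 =27*d^3 + 144*d^2 + 129*d - 60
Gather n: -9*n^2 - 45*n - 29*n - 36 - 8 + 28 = -9*n^2 - 74*n - 16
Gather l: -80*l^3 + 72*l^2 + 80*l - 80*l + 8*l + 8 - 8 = -80*l^3 + 72*l^2 + 8*l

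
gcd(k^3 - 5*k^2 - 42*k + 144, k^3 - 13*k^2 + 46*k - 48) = k^2 - 11*k + 24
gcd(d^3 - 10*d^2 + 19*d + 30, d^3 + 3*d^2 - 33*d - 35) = d^2 - 4*d - 5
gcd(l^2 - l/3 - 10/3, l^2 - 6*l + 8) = l - 2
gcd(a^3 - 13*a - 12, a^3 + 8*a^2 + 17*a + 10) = a + 1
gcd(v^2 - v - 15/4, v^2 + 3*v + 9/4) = v + 3/2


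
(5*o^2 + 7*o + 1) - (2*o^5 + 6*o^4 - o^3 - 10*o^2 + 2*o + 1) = -2*o^5 - 6*o^4 + o^3 + 15*o^2 + 5*o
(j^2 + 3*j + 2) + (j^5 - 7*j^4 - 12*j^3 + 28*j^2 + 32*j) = j^5 - 7*j^4 - 12*j^3 + 29*j^2 + 35*j + 2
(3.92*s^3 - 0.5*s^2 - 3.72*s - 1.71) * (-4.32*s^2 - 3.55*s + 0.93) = -16.9344*s^5 - 11.756*s^4 + 21.491*s^3 + 20.1282*s^2 + 2.6109*s - 1.5903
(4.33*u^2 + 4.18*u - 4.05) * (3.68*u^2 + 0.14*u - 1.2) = 15.9344*u^4 + 15.9886*u^3 - 19.5148*u^2 - 5.583*u + 4.86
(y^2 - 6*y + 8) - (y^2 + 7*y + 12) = -13*y - 4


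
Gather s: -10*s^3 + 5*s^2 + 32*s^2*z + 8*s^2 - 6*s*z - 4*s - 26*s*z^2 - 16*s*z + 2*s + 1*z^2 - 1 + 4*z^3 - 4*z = -10*s^3 + s^2*(32*z + 13) + s*(-26*z^2 - 22*z - 2) + 4*z^3 + z^2 - 4*z - 1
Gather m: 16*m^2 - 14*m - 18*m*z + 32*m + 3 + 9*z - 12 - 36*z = 16*m^2 + m*(18 - 18*z) - 27*z - 9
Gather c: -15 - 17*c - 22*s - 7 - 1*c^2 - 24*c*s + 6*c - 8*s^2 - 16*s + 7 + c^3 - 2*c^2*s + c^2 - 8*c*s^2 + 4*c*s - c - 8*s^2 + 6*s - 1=c^3 - 2*c^2*s + c*(-8*s^2 - 20*s - 12) - 16*s^2 - 32*s - 16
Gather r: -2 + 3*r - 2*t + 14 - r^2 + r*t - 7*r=-r^2 + r*(t - 4) - 2*t + 12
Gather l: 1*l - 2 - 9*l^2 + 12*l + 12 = -9*l^2 + 13*l + 10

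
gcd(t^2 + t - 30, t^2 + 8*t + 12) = t + 6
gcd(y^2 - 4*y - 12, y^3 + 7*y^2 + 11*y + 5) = 1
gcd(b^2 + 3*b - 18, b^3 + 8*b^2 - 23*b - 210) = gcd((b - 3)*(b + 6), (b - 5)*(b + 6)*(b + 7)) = b + 6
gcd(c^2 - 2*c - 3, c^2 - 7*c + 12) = c - 3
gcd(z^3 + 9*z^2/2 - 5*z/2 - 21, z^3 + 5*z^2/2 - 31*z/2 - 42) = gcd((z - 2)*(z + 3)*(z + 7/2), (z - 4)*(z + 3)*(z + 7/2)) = z^2 + 13*z/2 + 21/2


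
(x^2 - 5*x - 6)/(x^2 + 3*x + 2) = (x - 6)/(x + 2)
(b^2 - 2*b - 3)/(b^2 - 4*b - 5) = (b - 3)/(b - 5)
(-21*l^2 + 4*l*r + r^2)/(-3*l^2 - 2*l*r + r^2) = (7*l + r)/(l + r)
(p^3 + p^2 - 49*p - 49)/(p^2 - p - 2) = (p^2 - 49)/(p - 2)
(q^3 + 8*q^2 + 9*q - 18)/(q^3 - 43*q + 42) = (q^2 + 9*q + 18)/(q^2 + q - 42)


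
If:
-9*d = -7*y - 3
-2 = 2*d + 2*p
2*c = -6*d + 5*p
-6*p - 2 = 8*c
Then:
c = 7/50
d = -12/25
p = -13/25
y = -183/175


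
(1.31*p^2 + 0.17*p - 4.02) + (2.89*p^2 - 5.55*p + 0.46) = 4.2*p^2 - 5.38*p - 3.56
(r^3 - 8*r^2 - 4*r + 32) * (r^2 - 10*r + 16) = r^5 - 18*r^4 + 92*r^3 - 56*r^2 - 384*r + 512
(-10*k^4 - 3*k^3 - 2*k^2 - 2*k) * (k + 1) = -10*k^5 - 13*k^4 - 5*k^3 - 4*k^2 - 2*k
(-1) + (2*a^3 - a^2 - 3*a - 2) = 2*a^3 - a^2 - 3*a - 3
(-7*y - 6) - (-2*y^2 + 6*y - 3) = 2*y^2 - 13*y - 3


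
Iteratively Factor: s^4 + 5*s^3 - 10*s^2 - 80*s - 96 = (s + 4)*(s^3 + s^2 - 14*s - 24) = (s + 2)*(s + 4)*(s^2 - s - 12) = (s + 2)*(s + 3)*(s + 4)*(s - 4)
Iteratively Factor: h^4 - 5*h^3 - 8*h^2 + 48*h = (h - 4)*(h^3 - h^2 - 12*h) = (h - 4)^2*(h^2 + 3*h) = (h - 4)^2*(h + 3)*(h)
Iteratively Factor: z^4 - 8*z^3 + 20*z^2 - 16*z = (z - 2)*(z^3 - 6*z^2 + 8*z) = z*(z - 2)*(z^2 - 6*z + 8) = z*(z - 4)*(z - 2)*(z - 2)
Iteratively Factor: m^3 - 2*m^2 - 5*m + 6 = (m + 2)*(m^2 - 4*m + 3) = (m - 3)*(m + 2)*(m - 1)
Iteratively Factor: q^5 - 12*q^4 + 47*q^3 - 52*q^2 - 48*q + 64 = (q - 4)*(q^4 - 8*q^3 + 15*q^2 + 8*q - 16) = (q - 4)^2*(q^3 - 4*q^2 - q + 4) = (q - 4)^3*(q^2 - 1) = (q - 4)^3*(q - 1)*(q + 1)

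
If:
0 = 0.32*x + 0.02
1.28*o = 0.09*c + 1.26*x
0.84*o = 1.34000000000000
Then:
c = 23.56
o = 1.60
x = -0.06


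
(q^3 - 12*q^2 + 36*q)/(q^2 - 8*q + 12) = q*(q - 6)/(q - 2)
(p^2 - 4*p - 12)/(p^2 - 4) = (p - 6)/(p - 2)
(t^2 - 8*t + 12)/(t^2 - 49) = (t^2 - 8*t + 12)/(t^2 - 49)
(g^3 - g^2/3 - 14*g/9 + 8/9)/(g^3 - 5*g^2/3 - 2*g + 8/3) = (g - 2/3)/(g - 2)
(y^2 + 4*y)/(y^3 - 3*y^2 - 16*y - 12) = y*(y + 4)/(y^3 - 3*y^2 - 16*y - 12)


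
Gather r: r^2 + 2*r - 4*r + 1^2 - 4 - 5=r^2 - 2*r - 8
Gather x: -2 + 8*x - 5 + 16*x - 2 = 24*x - 9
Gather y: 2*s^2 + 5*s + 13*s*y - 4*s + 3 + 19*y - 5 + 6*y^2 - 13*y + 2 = 2*s^2 + s + 6*y^2 + y*(13*s + 6)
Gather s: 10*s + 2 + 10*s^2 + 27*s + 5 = 10*s^2 + 37*s + 7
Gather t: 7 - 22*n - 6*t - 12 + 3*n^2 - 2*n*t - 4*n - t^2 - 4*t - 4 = 3*n^2 - 26*n - t^2 + t*(-2*n - 10) - 9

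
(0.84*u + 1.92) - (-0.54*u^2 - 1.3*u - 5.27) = 0.54*u^2 + 2.14*u + 7.19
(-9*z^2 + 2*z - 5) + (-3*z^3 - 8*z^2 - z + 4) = -3*z^3 - 17*z^2 + z - 1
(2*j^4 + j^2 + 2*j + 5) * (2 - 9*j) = -18*j^5 + 4*j^4 - 9*j^3 - 16*j^2 - 41*j + 10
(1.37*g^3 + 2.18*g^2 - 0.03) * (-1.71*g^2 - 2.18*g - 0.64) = -2.3427*g^5 - 6.7144*g^4 - 5.6292*g^3 - 1.3439*g^2 + 0.0654*g + 0.0192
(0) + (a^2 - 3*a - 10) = a^2 - 3*a - 10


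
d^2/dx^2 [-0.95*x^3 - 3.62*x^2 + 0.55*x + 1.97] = -5.7*x - 7.24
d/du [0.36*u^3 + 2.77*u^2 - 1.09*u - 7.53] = 1.08*u^2 + 5.54*u - 1.09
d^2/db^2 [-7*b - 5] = 0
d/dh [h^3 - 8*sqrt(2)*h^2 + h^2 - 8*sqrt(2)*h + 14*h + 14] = 3*h^2 - 16*sqrt(2)*h + 2*h - 8*sqrt(2) + 14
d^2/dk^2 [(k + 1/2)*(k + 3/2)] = 2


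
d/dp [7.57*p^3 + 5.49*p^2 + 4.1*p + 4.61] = 22.71*p^2 + 10.98*p + 4.1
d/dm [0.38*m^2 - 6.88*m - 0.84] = 0.76*m - 6.88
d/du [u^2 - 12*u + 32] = 2*u - 12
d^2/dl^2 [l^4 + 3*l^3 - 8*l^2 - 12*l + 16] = 12*l^2 + 18*l - 16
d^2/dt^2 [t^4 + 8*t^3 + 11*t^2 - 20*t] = 12*t^2 + 48*t + 22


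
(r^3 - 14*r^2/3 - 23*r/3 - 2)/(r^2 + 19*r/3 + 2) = (r^2 - 5*r - 6)/(r + 6)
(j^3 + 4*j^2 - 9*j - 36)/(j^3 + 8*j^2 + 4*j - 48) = (j^2 - 9)/(j^2 + 4*j - 12)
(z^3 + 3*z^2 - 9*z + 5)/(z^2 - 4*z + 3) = (z^2 + 4*z - 5)/(z - 3)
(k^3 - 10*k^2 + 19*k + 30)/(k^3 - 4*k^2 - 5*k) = (k - 6)/k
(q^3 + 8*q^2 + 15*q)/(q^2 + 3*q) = q + 5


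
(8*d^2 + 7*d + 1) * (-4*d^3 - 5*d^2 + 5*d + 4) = -32*d^5 - 68*d^4 + d^3 + 62*d^2 + 33*d + 4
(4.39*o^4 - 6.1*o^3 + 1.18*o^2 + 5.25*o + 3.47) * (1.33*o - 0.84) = 5.8387*o^5 - 11.8006*o^4 + 6.6934*o^3 + 5.9913*o^2 + 0.205100000000001*o - 2.9148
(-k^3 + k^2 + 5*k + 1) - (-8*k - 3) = -k^3 + k^2 + 13*k + 4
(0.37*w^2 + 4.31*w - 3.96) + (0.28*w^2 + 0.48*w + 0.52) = 0.65*w^2 + 4.79*w - 3.44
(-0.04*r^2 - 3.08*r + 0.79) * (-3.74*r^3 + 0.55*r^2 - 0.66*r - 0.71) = 0.1496*r^5 + 11.4972*r^4 - 4.6222*r^3 + 2.4957*r^2 + 1.6654*r - 0.5609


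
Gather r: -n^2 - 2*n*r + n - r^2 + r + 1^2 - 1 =-n^2 + n - r^2 + r*(1 - 2*n)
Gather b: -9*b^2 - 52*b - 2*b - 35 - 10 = -9*b^2 - 54*b - 45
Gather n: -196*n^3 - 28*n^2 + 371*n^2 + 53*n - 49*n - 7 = -196*n^3 + 343*n^2 + 4*n - 7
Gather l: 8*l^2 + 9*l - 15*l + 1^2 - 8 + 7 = 8*l^2 - 6*l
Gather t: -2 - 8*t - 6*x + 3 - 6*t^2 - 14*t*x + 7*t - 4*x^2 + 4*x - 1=-6*t^2 + t*(-14*x - 1) - 4*x^2 - 2*x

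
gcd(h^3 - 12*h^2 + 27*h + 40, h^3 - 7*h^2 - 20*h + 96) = h - 8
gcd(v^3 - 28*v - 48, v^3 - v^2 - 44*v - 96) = v + 4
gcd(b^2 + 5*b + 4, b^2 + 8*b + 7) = b + 1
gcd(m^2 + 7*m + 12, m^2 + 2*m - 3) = m + 3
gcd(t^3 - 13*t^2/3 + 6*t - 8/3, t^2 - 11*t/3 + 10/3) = t - 2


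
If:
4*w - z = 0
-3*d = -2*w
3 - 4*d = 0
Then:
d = 3/4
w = 9/8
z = 9/2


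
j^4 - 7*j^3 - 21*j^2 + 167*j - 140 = (j - 7)*(j - 4)*(j - 1)*(j + 5)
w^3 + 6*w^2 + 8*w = w*(w + 2)*(w + 4)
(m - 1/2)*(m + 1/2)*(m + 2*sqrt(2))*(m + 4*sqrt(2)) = m^4 + 6*sqrt(2)*m^3 + 63*m^2/4 - 3*sqrt(2)*m/2 - 4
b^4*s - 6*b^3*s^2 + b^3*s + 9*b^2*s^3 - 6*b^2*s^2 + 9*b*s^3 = b*(b - 3*s)^2*(b*s + s)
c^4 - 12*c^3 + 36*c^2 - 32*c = c*(c - 8)*(c - 2)^2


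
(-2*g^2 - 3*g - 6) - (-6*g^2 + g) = 4*g^2 - 4*g - 6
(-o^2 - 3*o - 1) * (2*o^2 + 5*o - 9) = -2*o^4 - 11*o^3 - 8*o^2 + 22*o + 9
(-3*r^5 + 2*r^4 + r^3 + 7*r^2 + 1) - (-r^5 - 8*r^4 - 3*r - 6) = -2*r^5 + 10*r^4 + r^3 + 7*r^2 + 3*r + 7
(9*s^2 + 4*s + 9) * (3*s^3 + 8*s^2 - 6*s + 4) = 27*s^5 + 84*s^4 + 5*s^3 + 84*s^2 - 38*s + 36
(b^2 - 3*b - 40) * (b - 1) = b^3 - 4*b^2 - 37*b + 40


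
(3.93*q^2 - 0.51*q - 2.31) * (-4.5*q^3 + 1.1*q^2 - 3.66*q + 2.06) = -17.685*q^5 + 6.618*q^4 - 4.5498*q^3 + 7.4214*q^2 + 7.404*q - 4.7586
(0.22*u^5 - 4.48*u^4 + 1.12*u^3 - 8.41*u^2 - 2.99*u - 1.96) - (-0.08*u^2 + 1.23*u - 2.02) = 0.22*u^5 - 4.48*u^4 + 1.12*u^3 - 8.33*u^2 - 4.22*u + 0.0600000000000001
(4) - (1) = 3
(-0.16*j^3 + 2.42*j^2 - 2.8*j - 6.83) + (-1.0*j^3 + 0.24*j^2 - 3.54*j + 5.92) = -1.16*j^3 + 2.66*j^2 - 6.34*j - 0.91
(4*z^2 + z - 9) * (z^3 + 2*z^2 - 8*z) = 4*z^5 + 9*z^4 - 39*z^3 - 26*z^2 + 72*z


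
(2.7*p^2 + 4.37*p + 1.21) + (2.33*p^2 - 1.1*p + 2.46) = 5.03*p^2 + 3.27*p + 3.67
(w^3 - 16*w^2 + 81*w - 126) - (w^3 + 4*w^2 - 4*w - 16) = -20*w^2 + 85*w - 110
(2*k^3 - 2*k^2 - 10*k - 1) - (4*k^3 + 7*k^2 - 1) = -2*k^3 - 9*k^2 - 10*k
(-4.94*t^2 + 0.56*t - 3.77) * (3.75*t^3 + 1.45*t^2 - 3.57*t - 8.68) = -18.525*t^5 - 5.063*t^4 + 4.3103*t^3 + 35.4135*t^2 + 8.5981*t + 32.7236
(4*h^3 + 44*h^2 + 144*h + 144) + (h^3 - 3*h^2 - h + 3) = 5*h^3 + 41*h^2 + 143*h + 147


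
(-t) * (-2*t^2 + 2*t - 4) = 2*t^3 - 2*t^2 + 4*t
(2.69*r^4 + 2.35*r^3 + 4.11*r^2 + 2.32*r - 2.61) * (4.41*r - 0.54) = 11.8629*r^5 + 8.9109*r^4 + 16.8561*r^3 + 8.0118*r^2 - 12.7629*r + 1.4094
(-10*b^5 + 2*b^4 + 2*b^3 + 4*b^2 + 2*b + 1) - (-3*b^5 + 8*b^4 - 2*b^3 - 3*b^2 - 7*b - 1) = -7*b^5 - 6*b^4 + 4*b^3 + 7*b^2 + 9*b + 2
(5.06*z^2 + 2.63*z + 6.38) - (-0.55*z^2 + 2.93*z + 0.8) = 5.61*z^2 - 0.3*z + 5.58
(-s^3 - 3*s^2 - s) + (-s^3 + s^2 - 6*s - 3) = -2*s^3 - 2*s^2 - 7*s - 3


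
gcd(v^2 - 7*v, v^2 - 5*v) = v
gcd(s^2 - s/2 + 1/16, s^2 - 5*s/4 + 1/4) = s - 1/4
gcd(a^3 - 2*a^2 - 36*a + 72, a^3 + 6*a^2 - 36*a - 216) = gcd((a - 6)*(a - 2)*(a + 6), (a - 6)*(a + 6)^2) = a^2 - 36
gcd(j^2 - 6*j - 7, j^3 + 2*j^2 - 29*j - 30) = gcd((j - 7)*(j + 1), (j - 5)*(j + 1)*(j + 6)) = j + 1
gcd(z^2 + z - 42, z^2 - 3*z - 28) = 1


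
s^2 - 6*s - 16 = (s - 8)*(s + 2)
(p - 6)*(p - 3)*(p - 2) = p^3 - 11*p^2 + 36*p - 36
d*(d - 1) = d^2 - d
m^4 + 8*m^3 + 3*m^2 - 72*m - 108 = (m - 3)*(m + 2)*(m + 3)*(m + 6)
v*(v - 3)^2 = v^3 - 6*v^2 + 9*v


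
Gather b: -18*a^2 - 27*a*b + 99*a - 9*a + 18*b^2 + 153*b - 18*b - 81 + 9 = -18*a^2 + 90*a + 18*b^2 + b*(135 - 27*a) - 72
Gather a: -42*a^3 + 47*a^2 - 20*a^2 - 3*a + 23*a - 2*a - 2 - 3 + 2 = -42*a^3 + 27*a^2 + 18*a - 3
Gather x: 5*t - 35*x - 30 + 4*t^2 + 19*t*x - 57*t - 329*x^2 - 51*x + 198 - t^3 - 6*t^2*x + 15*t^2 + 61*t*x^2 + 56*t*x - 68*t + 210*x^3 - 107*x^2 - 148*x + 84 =-t^3 + 19*t^2 - 120*t + 210*x^3 + x^2*(61*t - 436) + x*(-6*t^2 + 75*t - 234) + 252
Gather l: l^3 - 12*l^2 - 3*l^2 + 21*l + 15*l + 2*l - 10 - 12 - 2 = l^3 - 15*l^2 + 38*l - 24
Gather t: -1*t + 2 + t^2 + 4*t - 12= t^2 + 3*t - 10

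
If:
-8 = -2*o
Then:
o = 4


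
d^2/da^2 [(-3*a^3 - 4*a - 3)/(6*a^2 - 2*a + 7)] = 2*(-30*a^3 - 198*a^2 + 171*a + 58)/(216*a^6 - 216*a^5 + 828*a^4 - 512*a^3 + 966*a^2 - 294*a + 343)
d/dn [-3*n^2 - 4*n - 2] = -6*n - 4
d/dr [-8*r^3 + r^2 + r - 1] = -24*r^2 + 2*r + 1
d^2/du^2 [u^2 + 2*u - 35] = 2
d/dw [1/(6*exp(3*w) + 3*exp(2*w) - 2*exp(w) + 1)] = (-18*exp(2*w) - 6*exp(w) + 2)*exp(w)/(6*exp(3*w) + 3*exp(2*w) - 2*exp(w) + 1)^2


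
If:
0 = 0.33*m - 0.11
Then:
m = 0.33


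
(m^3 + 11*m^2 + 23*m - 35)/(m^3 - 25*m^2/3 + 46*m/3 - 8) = 3*(m^2 + 12*m + 35)/(3*m^2 - 22*m + 24)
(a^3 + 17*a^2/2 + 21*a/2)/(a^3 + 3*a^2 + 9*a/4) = 2*(a + 7)/(2*a + 3)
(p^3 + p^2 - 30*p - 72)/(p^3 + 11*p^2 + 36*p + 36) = (p^2 - 2*p - 24)/(p^2 + 8*p + 12)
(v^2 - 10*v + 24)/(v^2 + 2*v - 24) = (v - 6)/(v + 6)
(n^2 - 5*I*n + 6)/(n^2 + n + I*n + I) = (n - 6*I)/(n + 1)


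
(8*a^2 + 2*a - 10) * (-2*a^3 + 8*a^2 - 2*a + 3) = -16*a^5 + 60*a^4 + 20*a^3 - 60*a^2 + 26*a - 30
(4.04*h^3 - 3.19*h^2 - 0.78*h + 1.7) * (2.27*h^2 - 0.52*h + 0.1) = 9.1708*h^5 - 9.3421*h^4 + 0.2922*h^3 + 3.9456*h^2 - 0.962*h + 0.17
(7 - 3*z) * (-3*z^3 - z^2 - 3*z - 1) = 9*z^4 - 18*z^3 + 2*z^2 - 18*z - 7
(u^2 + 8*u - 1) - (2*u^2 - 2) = -u^2 + 8*u + 1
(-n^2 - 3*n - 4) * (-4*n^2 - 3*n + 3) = 4*n^4 + 15*n^3 + 22*n^2 + 3*n - 12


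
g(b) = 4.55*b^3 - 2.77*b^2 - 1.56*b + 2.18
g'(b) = 13.65*b^2 - 5.54*b - 1.56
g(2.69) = 66.51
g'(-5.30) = 411.23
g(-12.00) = -8240.38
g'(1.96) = 40.02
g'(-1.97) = 62.33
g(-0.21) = 2.34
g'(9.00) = 1054.23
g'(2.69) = 82.31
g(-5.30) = -744.75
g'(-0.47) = 4.06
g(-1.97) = -40.28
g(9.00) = 3080.72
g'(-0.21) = 0.21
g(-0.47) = 1.83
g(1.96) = 22.74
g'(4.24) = 220.34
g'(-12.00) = 2030.52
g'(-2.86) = 125.94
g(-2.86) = -122.46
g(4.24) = 292.59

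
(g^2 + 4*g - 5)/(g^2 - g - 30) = (g - 1)/(g - 6)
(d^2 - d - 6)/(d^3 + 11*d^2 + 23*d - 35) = (d^2 - d - 6)/(d^3 + 11*d^2 + 23*d - 35)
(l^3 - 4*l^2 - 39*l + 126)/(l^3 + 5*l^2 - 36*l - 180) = (l^2 - 10*l + 21)/(l^2 - l - 30)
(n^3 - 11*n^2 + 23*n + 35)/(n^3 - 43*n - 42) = (n - 5)/(n + 6)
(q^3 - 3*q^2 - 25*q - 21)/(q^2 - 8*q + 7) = (q^2 + 4*q + 3)/(q - 1)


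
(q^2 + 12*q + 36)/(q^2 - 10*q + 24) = (q^2 + 12*q + 36)/(q^2 - 10*q + 24)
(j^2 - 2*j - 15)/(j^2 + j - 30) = (j + 3)/(j + 6)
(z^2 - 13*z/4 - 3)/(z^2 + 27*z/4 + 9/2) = (z - 4)/(z + 6)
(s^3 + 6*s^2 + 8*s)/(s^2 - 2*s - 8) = s*(s + 4)/(s - 4)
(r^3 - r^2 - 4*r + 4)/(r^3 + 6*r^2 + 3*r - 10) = (r - 2)/(r + 5)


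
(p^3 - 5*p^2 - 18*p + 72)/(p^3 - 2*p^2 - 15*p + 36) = (p - 6)/(p - 3)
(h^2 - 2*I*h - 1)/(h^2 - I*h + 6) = (h^2 - 2*I*h - 1)/(h^2 - I*h + 6)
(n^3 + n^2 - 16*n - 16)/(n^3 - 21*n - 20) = (n - 4)/(n - 5)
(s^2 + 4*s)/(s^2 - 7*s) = (s + 4)/(s - 7)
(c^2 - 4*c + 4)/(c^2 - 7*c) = (c^2 - 4*c + 4)/(c*(c - 7))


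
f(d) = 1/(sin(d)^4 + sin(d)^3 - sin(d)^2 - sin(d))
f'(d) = (-4*sin(d)^3*cos(d) - 3*sin(d)^2*cos(d) + 2*sin(d)*cos(d) + cos(d))/(sin(d)^4 + sin(d)^3 - sin(d)^2 - sin(d))^2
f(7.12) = -1.72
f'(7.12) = -1.60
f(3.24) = 11.40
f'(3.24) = -100.61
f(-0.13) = 9.01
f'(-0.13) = 56.32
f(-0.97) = 21.66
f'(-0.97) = -118.31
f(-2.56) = 5.79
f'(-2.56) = 9.53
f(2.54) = -1.66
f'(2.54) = -1.01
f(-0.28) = 5.41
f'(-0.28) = 8.52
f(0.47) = -1.91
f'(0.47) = 2.99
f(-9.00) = 4.97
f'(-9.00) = 1.21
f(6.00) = 5.39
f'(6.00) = 8.20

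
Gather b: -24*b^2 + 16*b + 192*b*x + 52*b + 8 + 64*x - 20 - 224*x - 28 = -24*b^2 + b*(192*x + 68) - 160*x - 40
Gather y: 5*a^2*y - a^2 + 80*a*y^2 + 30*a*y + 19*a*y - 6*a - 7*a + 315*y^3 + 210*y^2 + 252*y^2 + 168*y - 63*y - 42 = -a^2 - 13*a + 315*y^3 + y^2*(80*a + 462) + y*(5*a^2 + 49*a + 105) - 42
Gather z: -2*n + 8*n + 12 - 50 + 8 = 6*n - 30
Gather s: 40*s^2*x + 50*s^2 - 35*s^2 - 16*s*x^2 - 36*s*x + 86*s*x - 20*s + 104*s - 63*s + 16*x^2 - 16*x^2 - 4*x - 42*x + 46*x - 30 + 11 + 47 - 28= s^2*(40*x + 15) + s*(-16*x^2 + 50*x + 21)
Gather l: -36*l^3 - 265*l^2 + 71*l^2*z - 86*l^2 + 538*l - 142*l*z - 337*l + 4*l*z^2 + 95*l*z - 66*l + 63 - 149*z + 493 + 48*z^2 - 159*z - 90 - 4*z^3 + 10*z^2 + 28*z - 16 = -36*l^3 + l^2*(71*z - 351) + l*(4*z^2 - 47*z + 135) - 4*z^3 + 58*z^2 - 280*z + 450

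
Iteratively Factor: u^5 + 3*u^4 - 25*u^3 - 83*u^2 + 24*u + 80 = (u + 1)*(u^4 + 2*u^3 - 27*u^2 - 56*u + 80) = (u - 5)*(u + 1)*(u^3 + 7*u^2 + 8*u - 16) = (u - 5)*(u + 1)*(u + 4)*(u^2 + 3*u - 4) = (u - 5)*(u - 1)*(u + 1)*(u + 4)*(u + 4)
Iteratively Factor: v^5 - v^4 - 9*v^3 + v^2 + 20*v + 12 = (v - 2)*(v^4 + v^3 - 7*v^2 - 13*v - 6) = (v - 3)*(v - 2)*(v^3 + 4*v^2 + 5*v + 2) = (v - 3)*(v - 2)*(v + 1)*(v^2 + 3*v + 2) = (v - 3)*(v - 2)*(v + 1)*(v + 2)*(v + 1)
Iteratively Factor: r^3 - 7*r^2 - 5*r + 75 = (r - 5)*(r^2 - 2*r - 15) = (r - 5)^2*(r + 3)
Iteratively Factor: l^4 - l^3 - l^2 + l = (l + 1)*(l^3 - 2*l^2 + l) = l*(l + 1)*(l^2 - 2*l + 1) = l*(l - 1)*(l + 1)*(l - 1)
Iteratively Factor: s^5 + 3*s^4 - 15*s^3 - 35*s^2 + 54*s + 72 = (s - 3)*(s^4 + 6*s^3 + 3*s^2 - 26*s - 24) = (s - 3)*(s + 3)*(s^3 + 3*s^2 - 6*s - 8) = (s - 3)*(s - 2)*(s + 3)*(s^2 + 5*s + 4) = (s - 3)*(s - 2)*(s + 3)*(s + 4)*(s + 1)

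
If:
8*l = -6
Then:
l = -3/4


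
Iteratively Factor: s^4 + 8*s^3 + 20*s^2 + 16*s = (s + 2)*(s^3 + 6*s^2 + 8*s) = (s + 2)*(s + 4)*(s^2 + 2*s) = s*(s + 2)*(s + 4)*(s + 2)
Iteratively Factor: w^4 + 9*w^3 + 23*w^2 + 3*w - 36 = (w - 1)*(w^3 + 10*w^2 + 33*w + 36) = (w - 1)*(w + 3)*(w^2 + 7*w + 12) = (w - 1)*(w + 3)*(w + 4)*(w + 3)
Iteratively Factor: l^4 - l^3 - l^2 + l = (l + 1)*(l^3 - 2*l^2 + l) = (l - 1)*(l + 1)*(l^2 - l) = l*(l - 1)*(l + 1)*(l - 1)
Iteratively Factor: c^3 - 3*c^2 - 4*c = (c)*(c^2 - 3*c - 4) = c*(c - 4)*(c + 1)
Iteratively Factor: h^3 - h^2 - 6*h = (h)*(h^2 - h - 6) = h*(h - 3)*(h + 2)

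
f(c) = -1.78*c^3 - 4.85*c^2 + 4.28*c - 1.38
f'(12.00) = -881.08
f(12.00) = -3724.26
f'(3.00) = -72.88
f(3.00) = -80.25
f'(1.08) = -12.42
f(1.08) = -4.66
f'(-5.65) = -111.38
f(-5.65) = 140.66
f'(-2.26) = -1.07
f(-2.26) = -15.28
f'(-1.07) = 8.55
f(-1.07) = -9.33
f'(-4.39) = -56.05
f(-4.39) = 36.96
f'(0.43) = -0.88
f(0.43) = -0.58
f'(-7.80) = -244.95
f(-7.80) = 514.86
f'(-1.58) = 6.28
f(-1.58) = -13.23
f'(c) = -5.34*c^2 - 9.7*c + 4.28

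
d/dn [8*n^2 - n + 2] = 16*n - 1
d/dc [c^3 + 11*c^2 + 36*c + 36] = 3*c^2 + 22*c + 36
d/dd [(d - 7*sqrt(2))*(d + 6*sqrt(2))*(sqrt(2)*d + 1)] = 3*sqrt(2)*d^2 - 2*d - 85*sqrt(2)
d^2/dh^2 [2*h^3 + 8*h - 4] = 12*h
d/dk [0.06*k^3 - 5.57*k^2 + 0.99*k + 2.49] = 0.18*k^2 - 11.14*k + 0.99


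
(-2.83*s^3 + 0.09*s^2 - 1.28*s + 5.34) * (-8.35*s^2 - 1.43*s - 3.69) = 23.6305*s^5 + 3.2954*s^4 + 21.002*s^3 - 43.0907*s^2 - 2.913*s - 19.7046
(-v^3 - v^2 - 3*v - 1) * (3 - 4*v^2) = 4*v^5 + 4*v^4 + 9*v^3 + v^2 - 9*v - 3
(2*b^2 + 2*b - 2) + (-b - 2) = 2*b^2 + b - 4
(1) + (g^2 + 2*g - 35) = g^2 + 2*g - 34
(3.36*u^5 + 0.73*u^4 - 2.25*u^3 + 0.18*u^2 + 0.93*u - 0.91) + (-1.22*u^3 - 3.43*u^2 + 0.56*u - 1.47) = 3.36*u^5 + 0.73*u^4 - 3.47*u^3 - 3.25*u^2 + 1.49*u - 2.38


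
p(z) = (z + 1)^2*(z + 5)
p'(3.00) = 80.00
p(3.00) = 128.00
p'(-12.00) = 275.00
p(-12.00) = -847.00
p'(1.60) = 41.08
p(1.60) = 44.62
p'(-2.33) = -5.33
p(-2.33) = 4.72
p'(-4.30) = 6.27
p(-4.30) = 7.62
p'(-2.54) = -5.21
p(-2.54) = 5.83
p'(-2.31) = -5.33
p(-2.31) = 4.62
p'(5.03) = 157.32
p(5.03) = 364.70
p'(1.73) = 44.20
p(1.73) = 50.16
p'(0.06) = 11.85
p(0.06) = 5.69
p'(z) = (z + 1)^2 + (z + 5)*(2*z + 2) = (z + 1)*(3*z + 11)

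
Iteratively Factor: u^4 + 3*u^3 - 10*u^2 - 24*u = (u + 2)*(u^3 + u^2 - 12*u) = u*(u + 2)*(u^2 + u - 12) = u*(u - 3)*(u + 2)*(u + 4)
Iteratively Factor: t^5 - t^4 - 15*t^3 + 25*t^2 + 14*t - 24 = (t - 2)*(t^4 + t^3 - 13*t^2 - t + 12) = (t - 2)*(t - 1)*(t^3 + 2*t^2 - 11*t - 12) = (t - 2)*(t - 1)*(t + 1)*(t^2 + t - 12) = (t - 2)*(t - 1)*(t + 1)*(t + 4)*(t - 3)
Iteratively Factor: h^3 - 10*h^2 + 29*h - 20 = (h - 4)*(h^2 - 6*h + 5) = (h - 4)*(h - 1)*(h - 5)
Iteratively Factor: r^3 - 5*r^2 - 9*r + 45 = (r - 5)*(r^2 - 9) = (r - 5)*(r - 3)*(r + 3)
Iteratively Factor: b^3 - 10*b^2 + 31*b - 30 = (b - 2)*(b^2 - 8*b + 15) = (b - 5)*(b - 2)*(b - 3)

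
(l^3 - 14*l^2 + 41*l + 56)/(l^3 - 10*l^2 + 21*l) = (l^2 - 7*l - 8)/(l*(l - 3))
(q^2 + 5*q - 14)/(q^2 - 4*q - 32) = (-q^2 - 5*q + 14)/(-q^2 + 4*q + 32)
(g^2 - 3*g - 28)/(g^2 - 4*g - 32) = (g - 7)/(g - 8)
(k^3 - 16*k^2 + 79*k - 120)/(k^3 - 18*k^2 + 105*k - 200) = (k - 3)/(k - 5)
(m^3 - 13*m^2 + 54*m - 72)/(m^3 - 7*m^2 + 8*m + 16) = (m^2 - 9*m + 18)/(m^2 - 3*m - 4)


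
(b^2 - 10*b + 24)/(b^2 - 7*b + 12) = (b - 6)/(b - 3)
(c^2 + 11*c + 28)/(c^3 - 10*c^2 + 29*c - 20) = (c^2 + 11*c + 28)/(c^3 - 10*c^2 + 29*c - 20)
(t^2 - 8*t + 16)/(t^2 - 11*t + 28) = (t - 4)/(t - 7)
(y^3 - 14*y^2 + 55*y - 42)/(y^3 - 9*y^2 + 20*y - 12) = (y - 7)/(y - 2)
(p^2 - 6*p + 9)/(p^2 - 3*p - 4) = (-p^2 + 6*p - 9)/(-p^2 + 3*p + 4)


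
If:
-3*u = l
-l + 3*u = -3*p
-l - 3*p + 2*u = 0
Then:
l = 0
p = 0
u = 0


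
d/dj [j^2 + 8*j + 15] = 2*j + 8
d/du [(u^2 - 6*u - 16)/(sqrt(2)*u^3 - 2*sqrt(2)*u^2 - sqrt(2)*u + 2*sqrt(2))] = sqrt(2)*(-u^4 + 12*u^3 + 35*u^2 - 60*u - 28)/(2*(u^6 - 4*u^5 + 2*u^4 + 8*u^3 - 7*u^2 - 4*u + 4))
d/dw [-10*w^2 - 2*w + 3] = -20*w - 2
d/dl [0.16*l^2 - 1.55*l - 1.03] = 0.32*l - 1.55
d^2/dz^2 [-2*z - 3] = 0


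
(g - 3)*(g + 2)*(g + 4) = g^3 + 3*g^2 - 10*g - 24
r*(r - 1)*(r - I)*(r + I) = r^4 - r^3 + r^2 - r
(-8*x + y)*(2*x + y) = -16*x^2 - 6*x*y + y^2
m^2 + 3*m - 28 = (m - 4)*(m + 7)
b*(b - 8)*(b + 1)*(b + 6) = b^4 - b^3 - 50*b^2 - 48*b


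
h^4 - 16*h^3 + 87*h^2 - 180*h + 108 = (h - 6)^2*(h - 3)*(h - 1)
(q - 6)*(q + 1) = q^2 - 5*q - 6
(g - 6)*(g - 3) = g^2 - 9*g + 18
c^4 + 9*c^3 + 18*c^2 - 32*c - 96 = (c - 2)*(c + 3)*(c + 4)^2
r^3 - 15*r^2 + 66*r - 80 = (r - 8)*(r - 5)*(r - 2)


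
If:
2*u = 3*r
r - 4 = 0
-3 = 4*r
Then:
No Solution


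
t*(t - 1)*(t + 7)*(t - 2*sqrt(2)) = t^4 - 2*sqrt(2)*t^3 + 6*t^3 - 12*sqrt(2)*t^2 - 7*t^2 + 14*sqrt(2)*t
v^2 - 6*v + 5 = (v - 5)*(v - 1)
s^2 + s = s*(s + 1)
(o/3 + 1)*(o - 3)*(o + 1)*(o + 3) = o^4/3 + 4*o^3/3 - 2*o^2 - 12*o - 9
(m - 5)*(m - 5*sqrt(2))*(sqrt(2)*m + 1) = sqrt(2)*m^3 - 9*m^2 - 5*sqrt(2)*m^2 - 5*sqrt(2)*m + 45*m + 25*sqrt(2)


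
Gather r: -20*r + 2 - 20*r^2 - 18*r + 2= -20*r^2 - 38*r + 4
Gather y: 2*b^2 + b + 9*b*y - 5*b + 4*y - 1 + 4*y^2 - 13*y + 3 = 2*b^2 - 4*b + 4*y^2 + y*(9*b - 9) + 2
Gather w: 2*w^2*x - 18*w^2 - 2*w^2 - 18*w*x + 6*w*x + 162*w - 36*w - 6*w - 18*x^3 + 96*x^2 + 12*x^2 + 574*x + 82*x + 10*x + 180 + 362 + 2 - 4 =w^2*(2*x - 20) + w*(120 - 12*x) - 18*x^3 + 108*x^2 + 666*x + 540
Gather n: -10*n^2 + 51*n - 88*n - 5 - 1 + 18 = -10*n^2 - 37*n + 12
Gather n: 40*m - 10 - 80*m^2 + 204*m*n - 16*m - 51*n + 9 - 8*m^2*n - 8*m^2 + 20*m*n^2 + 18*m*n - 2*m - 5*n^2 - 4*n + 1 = -88*m^2 + 22*m + n^2*(20*m - 5) + n*(-8*m^2 + 222*m - 55)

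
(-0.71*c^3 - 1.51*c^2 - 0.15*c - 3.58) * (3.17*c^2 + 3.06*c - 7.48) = -2.2507*c^5 - 6.9593*c^4 + 0.2147*c^3 - 0.512799999999999*c^2 - 9.8328*c + 26.7784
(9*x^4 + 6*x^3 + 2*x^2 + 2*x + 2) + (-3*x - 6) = 9*x^4 + 6*x^3 + 2*x^2 - x - 4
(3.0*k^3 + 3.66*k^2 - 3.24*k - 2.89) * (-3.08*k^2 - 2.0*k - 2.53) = -9.24*k^5 - 17.2728*k^4 - 4.9308*k^3 + 6.1214*k^2 + 13.9772*k + 7.3117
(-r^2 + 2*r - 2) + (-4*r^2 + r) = -5*r^2 + 3*r - 2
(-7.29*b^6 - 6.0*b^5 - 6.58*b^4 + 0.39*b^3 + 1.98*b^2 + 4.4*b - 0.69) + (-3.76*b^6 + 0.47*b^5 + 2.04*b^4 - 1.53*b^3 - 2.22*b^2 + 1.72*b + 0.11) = -11.05*b^6 - 5.53*b^5 - 4.54*b^4 - 1.14*b^3 - 0.24*b^2 + 6.12*b - 0.58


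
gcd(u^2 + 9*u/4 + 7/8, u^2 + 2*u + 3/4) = u + 1/2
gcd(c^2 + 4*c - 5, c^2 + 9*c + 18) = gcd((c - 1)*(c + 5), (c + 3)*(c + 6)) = 1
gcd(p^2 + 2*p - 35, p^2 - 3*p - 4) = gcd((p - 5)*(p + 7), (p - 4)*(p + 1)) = 1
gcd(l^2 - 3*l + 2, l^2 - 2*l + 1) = l - 1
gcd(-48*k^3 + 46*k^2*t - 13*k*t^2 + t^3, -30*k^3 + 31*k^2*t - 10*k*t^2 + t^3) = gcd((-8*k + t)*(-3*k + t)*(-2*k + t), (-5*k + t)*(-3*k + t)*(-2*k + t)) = 6*k^2 - 5*k*t + t^2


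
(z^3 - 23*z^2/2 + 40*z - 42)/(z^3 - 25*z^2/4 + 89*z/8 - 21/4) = 4*(z - 6)/(4*z - 3)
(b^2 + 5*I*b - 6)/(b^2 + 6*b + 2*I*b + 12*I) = (b + 3*I)/(b + 6)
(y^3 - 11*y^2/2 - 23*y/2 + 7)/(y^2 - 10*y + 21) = (y^2 + 3*y/2 - 1)/(y - 3)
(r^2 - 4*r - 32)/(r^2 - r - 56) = (r + 4)/(r + 7)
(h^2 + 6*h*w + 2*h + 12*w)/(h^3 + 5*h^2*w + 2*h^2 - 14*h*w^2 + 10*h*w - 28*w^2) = (-h - 6*w)/(-h^2 - 5*h*w + 14*w^2)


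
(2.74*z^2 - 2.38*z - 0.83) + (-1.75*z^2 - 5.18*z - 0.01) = 0.99*z^2 - 7.56*z - 0.84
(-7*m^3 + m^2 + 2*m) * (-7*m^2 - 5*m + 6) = 49*m^5 + 28*m^4 - 61*m^3 - 4*m^2 + 12*m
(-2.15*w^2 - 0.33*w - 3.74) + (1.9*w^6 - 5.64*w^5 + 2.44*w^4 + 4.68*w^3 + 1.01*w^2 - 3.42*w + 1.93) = 1.9*w^6 - 5.64*w^5 + 2.44*w^4 + 4.68*w^3 - 1.14*w^2 - 3.75*w - 1.81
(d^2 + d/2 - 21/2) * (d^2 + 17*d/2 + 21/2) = d^4 + 9*d^3 + 17*d^2/4 - 84*d - 441/4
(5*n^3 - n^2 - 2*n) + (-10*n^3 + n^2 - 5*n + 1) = -5*n^3 - 7*n + 1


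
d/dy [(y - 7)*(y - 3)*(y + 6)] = 3*y^2 - 8*y - 39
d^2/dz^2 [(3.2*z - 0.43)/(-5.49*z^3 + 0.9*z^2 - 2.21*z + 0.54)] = (-578.68992*z^5 + 250.390116*z^4 + 38.4724800000001*z^3 - 80.447958*z^2 + 11.848248*z - 3.855394)/(165.469149*z^9 - 81.37827*z^8 + 213.169563*z^7 - 115.073622*z^6 + 101.820267*z^5 - 53.809866*z^4 + 22.040873*z^3 - 8.699562*z^2 + 1.933308*z - 0.157464)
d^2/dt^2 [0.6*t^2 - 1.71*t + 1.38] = 1.20000000000000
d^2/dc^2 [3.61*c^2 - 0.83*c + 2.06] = 7.22000000000000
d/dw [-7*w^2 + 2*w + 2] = 2 - 14*w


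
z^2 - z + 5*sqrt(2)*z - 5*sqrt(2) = (z - 1)*(z + 5*sqrt(2))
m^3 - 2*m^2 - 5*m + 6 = (m - 3)*(m - 1)*(m + 2)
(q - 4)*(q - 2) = q^2 - 6*q + 8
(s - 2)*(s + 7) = s^2 + 5*s - 14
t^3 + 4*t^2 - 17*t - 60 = (t - 4)*(t + 3)*(t + 5)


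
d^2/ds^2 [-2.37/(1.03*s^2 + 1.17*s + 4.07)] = (5.028666*s^2 + 5.712174*s - 2.37*(2.06*s + 1.17)*(4.12*s + 2.34) + 19.870554)/(1.03*s^2 + 1.17*s + 4.07)^3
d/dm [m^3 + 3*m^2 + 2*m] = 3*m^2 + 6*m + 2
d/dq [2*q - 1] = 2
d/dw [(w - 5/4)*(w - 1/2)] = 2*w - 7/4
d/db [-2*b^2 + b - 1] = 1 - 4*b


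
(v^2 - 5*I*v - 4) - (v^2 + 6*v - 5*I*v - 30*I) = -6*v - 4 + 30*I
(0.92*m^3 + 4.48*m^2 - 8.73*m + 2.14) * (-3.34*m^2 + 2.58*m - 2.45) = -3.0728*m^5 - 12.5896*m^4 + 38.4626*m^3 - 40.647*m^2 + 26.9097*m - 5.243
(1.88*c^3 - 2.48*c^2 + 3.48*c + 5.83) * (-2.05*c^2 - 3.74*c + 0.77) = -3.854*c^5 - 1.9472*c^4 + 3.5888*c^3 - 26.8763*c^2 - 19.1246*c + 4.4891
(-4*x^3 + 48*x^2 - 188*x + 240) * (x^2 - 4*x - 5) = -4*x^5 + 64*x^4 - 360*x^3 + 752*x^2 - 20*x - 1200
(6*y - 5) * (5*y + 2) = 30*y^2 - 13*y - 10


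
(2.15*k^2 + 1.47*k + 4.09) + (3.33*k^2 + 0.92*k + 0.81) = 5.48*k^2 + 2.39*k + 4.9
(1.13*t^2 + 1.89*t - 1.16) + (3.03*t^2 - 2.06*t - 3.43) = 4.16*t^2 - 0.17*t - 4.59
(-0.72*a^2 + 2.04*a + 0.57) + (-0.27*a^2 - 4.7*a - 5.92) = -0.99*a^2 - 2.66*a - 5.35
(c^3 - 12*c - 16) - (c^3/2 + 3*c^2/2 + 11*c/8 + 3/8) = c^3/2 - 3*c^2/2 - 107*c/8 - 131/8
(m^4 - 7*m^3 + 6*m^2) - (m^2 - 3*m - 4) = m^4 - 7*m^3 + 5*m^2 + 3*m + 4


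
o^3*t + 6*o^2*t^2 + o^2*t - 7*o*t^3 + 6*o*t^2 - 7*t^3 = (o - t)*(o + 7*t)*(o*t + t)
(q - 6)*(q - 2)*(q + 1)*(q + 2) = q^4 - 5*q^3 - 10*q^2 + 20*q + 24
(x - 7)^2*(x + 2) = x^3 - 12*x^2 + 21*x + 98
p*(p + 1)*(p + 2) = p^3 + 3*p^2 + 2*p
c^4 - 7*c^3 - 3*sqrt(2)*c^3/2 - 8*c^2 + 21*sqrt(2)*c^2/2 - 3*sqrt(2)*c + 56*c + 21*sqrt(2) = (c - 7)*(c - 3*sqrt(2))*(c + sqrt(2)/2)*(c + sqrt(2))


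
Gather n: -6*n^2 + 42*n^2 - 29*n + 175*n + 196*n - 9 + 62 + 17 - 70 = 36*n^2 + 342*n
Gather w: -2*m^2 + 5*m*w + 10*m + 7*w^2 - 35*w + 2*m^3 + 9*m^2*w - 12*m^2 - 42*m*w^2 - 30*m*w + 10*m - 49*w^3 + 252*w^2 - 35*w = 2*m^3 - 14*m^2 + 20*m - 49*w^3 + w^2*(259 - 42*m) + w*(9*m^2 - 25*m - 70)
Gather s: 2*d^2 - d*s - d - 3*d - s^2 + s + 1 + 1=2*d^2 - 4*d - s^2 + s*(1 - d) + 2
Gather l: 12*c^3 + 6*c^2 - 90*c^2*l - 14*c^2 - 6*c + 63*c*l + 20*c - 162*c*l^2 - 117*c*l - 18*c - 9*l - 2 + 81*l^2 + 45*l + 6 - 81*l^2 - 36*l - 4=12*c^3 - 8*c^2 - 162*c*l^2 - 4*c + l*(-90*c^2 - 54*c)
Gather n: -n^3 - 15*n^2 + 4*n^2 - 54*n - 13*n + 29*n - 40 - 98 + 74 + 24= -n^3 - 11*n^2 - 38*n - 40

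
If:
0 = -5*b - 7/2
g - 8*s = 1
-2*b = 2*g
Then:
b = -7/10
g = 7/10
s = -3/80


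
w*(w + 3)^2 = w^3 + 6*w^2 + 9*w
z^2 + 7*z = z*(z + 7)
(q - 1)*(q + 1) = q^2 - 1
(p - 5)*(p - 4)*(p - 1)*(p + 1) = p^4 - 9*p^3 + 19*p^2 + 9*p - 20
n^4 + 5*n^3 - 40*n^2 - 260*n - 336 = (n - 7)*(n + 2)*(n + 4)*(n + 6)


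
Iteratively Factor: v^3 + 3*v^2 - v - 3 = (v - 1)*(v^2 + 4*v + 3) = (v - 1)*(v + 1)*(v + 3)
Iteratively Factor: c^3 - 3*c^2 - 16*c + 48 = (c - 3)*(c^2 - 16) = (c - 3)*(c + 4)*(c - 4)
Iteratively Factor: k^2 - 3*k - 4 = (k - 4)*(k + 1)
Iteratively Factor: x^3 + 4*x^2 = (x)*(x^2 + 4*x) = x^2*(x + 4)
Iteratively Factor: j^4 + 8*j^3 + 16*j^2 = (j)*(j^3 + 8*j^2 + 16*j) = j*(j + 4)*(j^2 + 4*j) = j*(j + 4)^2*(j)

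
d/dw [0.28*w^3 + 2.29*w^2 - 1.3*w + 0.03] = 0.84*w^2 + 4.58*w - 1.3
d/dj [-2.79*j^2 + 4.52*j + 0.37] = 4.52 - 5.58*j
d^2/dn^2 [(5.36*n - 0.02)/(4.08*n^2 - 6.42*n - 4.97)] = ((68.9856 - 131.2128*n)*(-4.08*n^2 + 6.42*n + 4.97) - (5.36*n - 0.02)*(8.16*n - 6.42)*(16.32*n - 12.84))/(-4.08*n^2 + 6.42*n + 4.97)^3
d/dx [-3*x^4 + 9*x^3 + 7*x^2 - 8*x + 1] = -12*x^3 + 27*x^2 + 14*x - 8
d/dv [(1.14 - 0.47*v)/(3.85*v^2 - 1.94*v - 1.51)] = (1.8095*v^2 - 8.778*v + 2.9213)/(14.8225*v^4 - 14.938*v^3 - 7.8634*v^2 + 5.8588*v + 2.2801)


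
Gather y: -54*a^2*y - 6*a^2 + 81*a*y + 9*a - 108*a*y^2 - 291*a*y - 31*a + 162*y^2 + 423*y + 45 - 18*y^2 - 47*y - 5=-6*a^2 - 22*a + y^2*(144 - 108*a) + y*(-54*a^2 - 210*a + 376) + 40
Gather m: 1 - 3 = -2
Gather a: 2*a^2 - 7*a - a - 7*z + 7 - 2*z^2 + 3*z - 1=2*a^2 - 8*a - 2*z^2 - 4*z + 6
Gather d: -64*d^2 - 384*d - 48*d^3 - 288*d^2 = -48*d^3 - 352*d^2 - 384*d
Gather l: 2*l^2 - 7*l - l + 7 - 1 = 2*l^2 - 8*l + 6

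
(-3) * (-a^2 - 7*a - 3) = 3*a^2 + 21*a + 9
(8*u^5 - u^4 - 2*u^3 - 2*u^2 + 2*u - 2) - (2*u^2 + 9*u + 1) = 8*u^5 - u^4 - 2*u^3 - 4*u^2 - 7*u - 3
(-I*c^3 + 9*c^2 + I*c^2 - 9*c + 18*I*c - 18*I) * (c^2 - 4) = -I*c^5 + 9*c^4 + I*c^4 - 9*c^3 + 22*I*c^3 - 36*c^2 - 22*I*c^2 + 36*c - 72*I*c + 72*I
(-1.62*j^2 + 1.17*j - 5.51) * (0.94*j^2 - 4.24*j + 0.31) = -1.5228*j^4 + 7.9686*j^3 - 10.6424*j^2 + 23.7251*j - 1.7081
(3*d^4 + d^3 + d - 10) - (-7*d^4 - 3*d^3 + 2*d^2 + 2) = 10*d^4 + 4*d^3 - 2*d^2 + d - 12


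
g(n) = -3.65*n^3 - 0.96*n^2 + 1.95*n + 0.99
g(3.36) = -141.75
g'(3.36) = -128.12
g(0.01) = 1.01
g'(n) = -10.95*n^2 - 1.92*n + 1.95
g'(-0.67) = -1.68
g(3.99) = -238.37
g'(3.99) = -180.04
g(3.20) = -122.20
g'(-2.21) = -47.29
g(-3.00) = 85.05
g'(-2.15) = -44.54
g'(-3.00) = -90.84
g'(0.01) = 1.93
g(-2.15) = 28.63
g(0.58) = 1.09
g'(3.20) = -116.32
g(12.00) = -6421.05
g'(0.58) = -2.85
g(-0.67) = 0.35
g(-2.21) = 31.39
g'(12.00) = -1597.89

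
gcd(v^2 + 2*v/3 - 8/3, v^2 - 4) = v + 2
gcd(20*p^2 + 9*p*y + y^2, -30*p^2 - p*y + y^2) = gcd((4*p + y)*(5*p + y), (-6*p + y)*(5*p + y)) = 5*p + y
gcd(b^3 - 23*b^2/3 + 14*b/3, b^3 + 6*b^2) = b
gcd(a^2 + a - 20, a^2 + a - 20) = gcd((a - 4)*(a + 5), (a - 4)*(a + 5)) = a^2 + a - 20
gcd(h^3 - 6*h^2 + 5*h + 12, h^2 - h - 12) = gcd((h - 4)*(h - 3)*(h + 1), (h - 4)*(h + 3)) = h - 4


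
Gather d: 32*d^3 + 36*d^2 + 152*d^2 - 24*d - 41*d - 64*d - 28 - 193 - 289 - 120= 32*d^3 + 188*d^2 - 129*d - 630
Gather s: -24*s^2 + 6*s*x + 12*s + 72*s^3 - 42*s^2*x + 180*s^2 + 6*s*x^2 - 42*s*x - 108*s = 72*s^3 + s^2*(156 - 42*x) + s*(6*x^2 - 36*x - 96)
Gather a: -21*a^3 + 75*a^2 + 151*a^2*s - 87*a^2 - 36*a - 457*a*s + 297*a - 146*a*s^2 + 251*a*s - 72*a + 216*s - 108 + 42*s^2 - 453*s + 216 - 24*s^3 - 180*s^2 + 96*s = -21*a^3 + a^2*(151*s - 12) + a*(-146*s^2 - 206*s + 189) - 24*s^3 - 138*s^2 - 141*s + 108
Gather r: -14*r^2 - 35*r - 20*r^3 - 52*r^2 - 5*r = -20*r^3 - 66*r^2 - 40*r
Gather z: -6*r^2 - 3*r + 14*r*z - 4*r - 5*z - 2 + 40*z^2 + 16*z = -6*r^2 - 7*r + 40*z^2 + z*(14*r + 11) - 2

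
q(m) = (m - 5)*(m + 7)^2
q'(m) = (m - 5)*(2*m + 14) + (m + 7)^2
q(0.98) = -256.00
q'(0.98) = -0.48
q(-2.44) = -154.70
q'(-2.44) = -47.06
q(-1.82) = -183.00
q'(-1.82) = -43.82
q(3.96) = -124.93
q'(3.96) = 97.32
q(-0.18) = -240.93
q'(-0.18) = -24.14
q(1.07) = -255.94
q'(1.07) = 1.69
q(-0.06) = -243.71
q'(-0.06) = -22.07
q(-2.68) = -143.33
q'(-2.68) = -47.69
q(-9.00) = -56.00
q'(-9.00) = 60.00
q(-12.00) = -425.00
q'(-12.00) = 195.00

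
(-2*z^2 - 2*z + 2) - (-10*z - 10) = -2*z^2 + 8*z + 12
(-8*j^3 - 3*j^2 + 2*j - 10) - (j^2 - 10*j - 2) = -8*j^3 - 4*j^2 + 12*j - 8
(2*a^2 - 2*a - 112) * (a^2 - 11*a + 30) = 2*a^4 - 24*a^3 - 30*a^2 + 1172*a - 3360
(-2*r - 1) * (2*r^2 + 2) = -4*r^3 - 2*r^2 - 4*r - 2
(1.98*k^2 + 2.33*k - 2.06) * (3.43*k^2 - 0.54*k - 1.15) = 6.7914*k^4 + 6.9227*k^3 - 10.601*k^2 - 1.5671*k + 2.369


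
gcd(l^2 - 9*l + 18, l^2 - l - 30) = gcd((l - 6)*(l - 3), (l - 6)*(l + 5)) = l - 6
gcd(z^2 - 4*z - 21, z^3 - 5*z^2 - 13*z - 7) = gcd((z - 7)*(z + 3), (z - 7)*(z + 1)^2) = z - 7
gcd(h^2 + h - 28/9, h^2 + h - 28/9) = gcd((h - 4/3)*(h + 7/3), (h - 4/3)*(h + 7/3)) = h^2 + h - 28/9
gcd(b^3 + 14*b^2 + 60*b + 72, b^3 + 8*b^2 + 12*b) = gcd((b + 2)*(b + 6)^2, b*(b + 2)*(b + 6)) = b^2 + 8*b + 12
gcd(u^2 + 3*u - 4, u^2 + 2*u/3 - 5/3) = u - 1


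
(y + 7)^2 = y^2 + 14*y + 49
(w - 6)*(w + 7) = w^2 + w - 42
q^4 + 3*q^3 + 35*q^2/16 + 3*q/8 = q*(q + 1/4)*(q + 3/4)*(q + 2)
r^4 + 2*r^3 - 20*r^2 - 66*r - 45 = (r - 5)*(r + 1)*(r + 3)^2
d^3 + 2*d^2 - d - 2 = (d - 1)*(d + 1)*(d + 2)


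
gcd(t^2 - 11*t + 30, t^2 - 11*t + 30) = t^2 - 11*t + 30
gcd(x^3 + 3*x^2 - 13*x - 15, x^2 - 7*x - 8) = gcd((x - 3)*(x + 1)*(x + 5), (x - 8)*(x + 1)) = x + 1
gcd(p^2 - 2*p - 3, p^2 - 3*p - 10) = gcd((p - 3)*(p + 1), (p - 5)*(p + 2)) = 1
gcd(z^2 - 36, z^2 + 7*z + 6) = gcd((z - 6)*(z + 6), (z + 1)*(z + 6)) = z + 6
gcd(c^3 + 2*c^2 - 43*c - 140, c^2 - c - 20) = c + 4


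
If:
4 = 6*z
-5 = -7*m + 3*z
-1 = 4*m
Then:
No Solution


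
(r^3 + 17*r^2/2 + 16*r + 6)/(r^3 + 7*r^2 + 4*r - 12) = (r + 1/2)/(r - 1)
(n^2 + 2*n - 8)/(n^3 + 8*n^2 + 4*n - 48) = 1/(n + 6)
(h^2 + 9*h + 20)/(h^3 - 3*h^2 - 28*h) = (h + 5)/(h*(h - 7))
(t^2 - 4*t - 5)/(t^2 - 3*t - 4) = (t - 5)/(t - 4)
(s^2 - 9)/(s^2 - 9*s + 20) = (s^2 - 9)/(s^2 - 9*s + 20)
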